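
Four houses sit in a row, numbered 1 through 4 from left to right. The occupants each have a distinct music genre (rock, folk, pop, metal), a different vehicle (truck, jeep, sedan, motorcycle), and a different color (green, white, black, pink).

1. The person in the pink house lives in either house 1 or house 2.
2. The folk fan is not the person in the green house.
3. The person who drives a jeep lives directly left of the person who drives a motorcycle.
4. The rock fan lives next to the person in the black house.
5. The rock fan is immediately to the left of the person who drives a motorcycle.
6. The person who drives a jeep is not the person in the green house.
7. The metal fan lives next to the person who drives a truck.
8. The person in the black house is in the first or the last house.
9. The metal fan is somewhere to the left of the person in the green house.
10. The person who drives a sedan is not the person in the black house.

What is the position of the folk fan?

The rock fan is narrowed to house 2 or 3; consider each.
Placing it in house 2 leads to a contradiction, so it's in house 3.
The person in the black house is in house 4 (clue 4).
The person who drives a motorcycle is in house 4 (clue 5).
Clue 3 places the person who drives a jeep in house 3.
The person in the green house is in house 2 (clue 6).
Clue 9: the metal fan is in house 1.
House 1's color must be pink (nothing else left).
So house 3 gets white for color.
From clue 2, the folk fan must be in house 4.
By clue 7, the person who drives a truck is in house 2.
So house 2 gets pop for music genre.
House 1's vehicle must be sedan (nothing else left).
So: house 1 = metal/sedan/pink, house 2 = pop/truck/green, house 3 = rock/jeep/white, house 4 = folk/motorcycle/black.

4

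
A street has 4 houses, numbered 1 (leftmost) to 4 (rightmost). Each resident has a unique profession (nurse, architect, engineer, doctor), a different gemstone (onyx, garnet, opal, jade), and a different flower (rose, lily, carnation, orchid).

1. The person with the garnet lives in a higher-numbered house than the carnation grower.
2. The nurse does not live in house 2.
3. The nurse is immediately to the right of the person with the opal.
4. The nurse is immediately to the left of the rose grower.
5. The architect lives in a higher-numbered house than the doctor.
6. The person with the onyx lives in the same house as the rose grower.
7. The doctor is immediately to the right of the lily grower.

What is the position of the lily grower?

1

Clue 4 places the nurse in house 3.
Clue 4: the rose grower is in house 4.
The person with the onyx is in house 4 (clue 6).
House 1's profession must be engineer (nothing else left).
House 2's profession must be doctor (nothing else left).
House 4 profession: only architect fits.
House 1 gemstone: only jade fits.
The person with the opal is in house 2 (clue 3).
Clue 7 places the lily grower in house 1.
So house 3 gets garnet for gemstone.
The only flower still possible for house 2 is carnation.
That leaves orchid as the flower for house 3.
So: house 1 = engineer/jade/lily, house 2 = doctor/opal/carnation, house 3 = nurse/garnet/orchid, house 4 = architect/onyx/rose.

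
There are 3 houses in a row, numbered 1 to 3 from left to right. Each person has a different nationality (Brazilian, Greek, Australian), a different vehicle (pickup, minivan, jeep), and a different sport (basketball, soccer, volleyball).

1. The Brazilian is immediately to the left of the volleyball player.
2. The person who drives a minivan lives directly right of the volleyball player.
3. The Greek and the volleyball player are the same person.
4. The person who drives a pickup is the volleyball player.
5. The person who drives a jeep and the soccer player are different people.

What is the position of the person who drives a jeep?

By clue 2, the person who drives a minivan is in house 3.
The volleyball player is in house 2 (clue 2).
By clue 3, the Greek is in house 2.
The person who drives a pickup is in house 2 (clue 4).
The only nationality still possible for house 3 is Australian.
That leaves jeep as the vehicle for house 1.
The soccer player is in house 3 (clue 5).
House 1 nationality: only Brazilian fits.
That leaves basketball as the sport for house 1.
So: house 1 = Brazilian/jeep/basketball, house 2 = Greek/pickup/volleyball, house 3 = Australian/minivan/soccer.

1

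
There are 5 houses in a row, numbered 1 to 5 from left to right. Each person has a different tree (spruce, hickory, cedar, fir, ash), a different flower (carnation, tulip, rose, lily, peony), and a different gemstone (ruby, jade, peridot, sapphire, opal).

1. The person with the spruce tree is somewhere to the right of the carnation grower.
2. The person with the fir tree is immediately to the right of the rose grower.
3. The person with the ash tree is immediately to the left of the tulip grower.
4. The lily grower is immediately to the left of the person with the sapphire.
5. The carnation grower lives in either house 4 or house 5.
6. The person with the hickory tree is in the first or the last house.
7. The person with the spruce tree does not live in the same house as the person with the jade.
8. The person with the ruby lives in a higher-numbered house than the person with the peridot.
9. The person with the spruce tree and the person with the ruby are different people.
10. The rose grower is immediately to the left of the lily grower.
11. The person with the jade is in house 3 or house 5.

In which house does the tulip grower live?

The carnation grower is in house 4 (clue 5).
By clue 1, the person with the spruce tree is in house 5.
Clue 7: the person with the jade is in house 3.
So house 1 gets hickory for tree.
The only gemstone still possible for house 4 is sapphire.
House 5 gemstone: only opal fits.
Clue 4 places the lily grower in house 3.
The person with the peridot is in house 1 (clue 8).
By clue 10, the rose grower is in house 2.
So house 1 gets peony for flower.
House 5's flower must be tulip (nothing else left).
So house 2 gets ruby for gemstone.
By clue 2, the person with the fir tree is in house 3.
By clue 3, the person with the ash tree is in house 4.
So house 2 gets cedar for tree.
So: house 1 = hickory/peony/peridot, house 2 = cedar/rose/ruby, house 3 = fir/lily/jade, house 4 = ash/carnation/sapphire, house 5 = spruce/tulip/opal.

5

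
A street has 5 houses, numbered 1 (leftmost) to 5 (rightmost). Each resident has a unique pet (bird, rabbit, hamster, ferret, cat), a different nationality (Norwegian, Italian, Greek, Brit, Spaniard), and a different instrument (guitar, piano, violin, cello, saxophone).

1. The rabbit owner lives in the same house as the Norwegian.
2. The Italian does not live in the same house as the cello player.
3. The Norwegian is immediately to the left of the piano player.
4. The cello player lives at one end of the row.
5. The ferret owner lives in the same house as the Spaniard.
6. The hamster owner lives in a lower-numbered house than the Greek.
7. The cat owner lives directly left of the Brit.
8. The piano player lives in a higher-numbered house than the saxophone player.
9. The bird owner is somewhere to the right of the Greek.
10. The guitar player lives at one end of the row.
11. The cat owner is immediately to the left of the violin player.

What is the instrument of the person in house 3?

The cello player is narrowed to house 1 or 5; consider each.
Placing it in house 1 leads to a contradiction, so it's in house 5.
House 1's instrument must be guitar (nothing else left).
That leaves Spaniard as the nationality for house 5.
The ferret owner is in house 5 (clue 5).
The only pet still possible for house 4 is bird.
House 1's nationality must be Italian (nothing else left).
That leaves Brit as the nationality for house 4.
Clue 7 places the cat owner in house 3.
Clue 11: the violin player is in house 4.
House 1's pet must be hamster (nothing else left).
House 2 pet: only rabbit fits.
So house 2 gets saxophone for instrument.
The only instrument still possible for house 3 is piano.
Clue 1 places the Norwegian in house 2.
House 3 nationality: only Greek fits.
So: house 1 = hamster/Italian/guitar, house 2 = rabbit/Norwegian/saxophone, house 3 = cat/Greek/piano, house 4 = bird/Brit/violin, house 5 = ferret/Spaniard/cello.

piano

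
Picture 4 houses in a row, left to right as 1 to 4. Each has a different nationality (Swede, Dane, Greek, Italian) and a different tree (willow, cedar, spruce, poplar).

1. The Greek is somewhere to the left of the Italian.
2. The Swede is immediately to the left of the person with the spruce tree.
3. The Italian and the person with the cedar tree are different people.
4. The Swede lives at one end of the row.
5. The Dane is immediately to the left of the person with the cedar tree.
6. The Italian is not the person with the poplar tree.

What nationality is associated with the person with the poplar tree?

Swede

Clue 4: the Swede is in house 1.
So house 4 gets Italian for nationality.
Clue 2: the person with the spruce tree is in house 2.
By clue 5, the Dane is in house 2.
Clue 5: the person with the cedar tree is in house 3.
The only nationality still possible for house 3 is Greek.
That leaves poplar as the tree for house 1.
House 4 tree: only willow fits.
So: house 1 = Swede/poplar, house 2 = Dane/spruce, house 3 = Greek/cedar, house 4 = Italian/willow.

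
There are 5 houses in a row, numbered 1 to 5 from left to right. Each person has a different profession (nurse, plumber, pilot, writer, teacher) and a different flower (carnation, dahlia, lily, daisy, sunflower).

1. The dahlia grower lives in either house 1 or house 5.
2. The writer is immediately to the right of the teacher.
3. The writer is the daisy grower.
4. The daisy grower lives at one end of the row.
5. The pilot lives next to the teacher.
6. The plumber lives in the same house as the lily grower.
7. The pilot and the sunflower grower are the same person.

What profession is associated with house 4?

teacher

From clue 4, the daisy grower must be in house 5.
From clue 3, the writer must be in house 5.
The only flower still possible for house 1 is dahlia.
From clue 2, the teacher must be in house 4.
The pilot is in house 3 (clue 5).
Clue 7: the sunflower grower is in house 3.
So house 1 gets nurse for profession.
So house 2 gets plumber for profession.
From clue 6, the lily grower must be in house 2.
The only flower still possible for house 4 is carnation.
So: house 1 = nurse/dahlia, house 2 = plumber/lily, house 3 = pilot/sunflower, house 4 = teacher/carnation, house 5 = writer/daisy.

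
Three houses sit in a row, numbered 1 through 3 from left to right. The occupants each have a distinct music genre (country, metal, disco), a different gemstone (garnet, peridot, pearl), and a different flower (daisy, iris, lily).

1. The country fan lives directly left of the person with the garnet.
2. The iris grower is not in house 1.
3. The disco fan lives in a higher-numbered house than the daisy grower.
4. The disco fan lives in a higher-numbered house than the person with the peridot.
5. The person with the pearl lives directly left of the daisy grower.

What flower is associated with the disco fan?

Clue 5 places the person with the pearl in house 1.
From clue 5, the daisy grower must be in house 2.
That leaves garnet as the gemstone for house 3.
So house 1 gets lily for flower.
So house 3 gets iris for flower.
From clue 1, the country fan must be in house 2.
From clue 3, the disco fan must be in house 3.
So house 1 gets metal for music genre.
So house 2 gets peridot for gemstone.
So: house 1 = metal/pearl/lily, house 2 = country/peridot/daisy, house 3 = disco/garnet/iris.

iris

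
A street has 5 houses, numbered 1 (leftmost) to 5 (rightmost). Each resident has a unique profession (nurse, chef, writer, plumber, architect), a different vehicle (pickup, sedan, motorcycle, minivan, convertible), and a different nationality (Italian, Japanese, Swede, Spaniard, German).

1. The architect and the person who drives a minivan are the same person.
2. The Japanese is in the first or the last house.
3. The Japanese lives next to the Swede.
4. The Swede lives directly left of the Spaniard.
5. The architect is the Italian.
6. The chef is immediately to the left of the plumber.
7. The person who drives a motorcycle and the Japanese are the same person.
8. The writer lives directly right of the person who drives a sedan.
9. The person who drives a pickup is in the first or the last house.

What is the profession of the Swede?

The person who drives a motorcycle is narrowed to house 1 or 5; consider each.
Placing it in house 5 leads to a contradiction, so it's in house 1.
From clue 7, the Japanese must be in house 1.
From clue 3, the Swede must be in house 2.
Clue 4 places the Spaniard in house 3.
The only vehicle still possible for house 5 is pickup.
By clue 5, the architect is in house 4.
By clue 5, the Italian is in house 4.
House 5 nationality: only German fits.
Clue 1: the person who drives a minivan is in house 4.
That leaves convertible as the vehicle for house 3.
Clue 8 places the writer in house 3.
So house 2 gets plumber for profession.
The only profession still possible for house 5 is nurse.
So house 2 gets sedan for vehicle.
So house 1 gets chef for profession.
So: house 1 = chef/motorcycle/Japanese, house 2 = plumber/sedan/Swede, house 3 = writer/convertible/Spaniard, house 4 = architect/minivan/Italian, house 5 = nurse/pickup/German.

plumber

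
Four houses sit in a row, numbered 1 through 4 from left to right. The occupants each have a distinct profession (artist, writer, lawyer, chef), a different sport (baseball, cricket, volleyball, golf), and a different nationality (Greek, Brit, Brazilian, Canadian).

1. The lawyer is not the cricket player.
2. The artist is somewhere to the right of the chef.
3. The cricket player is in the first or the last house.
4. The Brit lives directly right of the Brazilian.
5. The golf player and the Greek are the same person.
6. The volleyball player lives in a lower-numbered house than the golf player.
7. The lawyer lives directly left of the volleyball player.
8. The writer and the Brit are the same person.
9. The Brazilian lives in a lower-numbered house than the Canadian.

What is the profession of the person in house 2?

writer

That leaves Brazilian as the nationality for house 1.
The Brit is in house 2 (clue 4).
By clue 8, the writer is in house 2.
That leaves lawyer as the profession for house 1.
The only profession still possible for house 3 is chef.
That leaves artist as the profession for house 4.
Clue 1: the cricket player is in house 4.
The volleyball player is in house 2 (clue 7).
House 1's sport must be baseball (nothing else left).
The only sport still possible for house 3 is golf.
From clue 5, the Greek must be in house 3.
House 4's nationality must be Canadian (nothing else left).
So: house 1 = lawyer/baseball/Brazilian, house 2 = writer/volleyball/Brit, house 3 = chef/golf/Greek, house 4 = artist/cricket/Canadian.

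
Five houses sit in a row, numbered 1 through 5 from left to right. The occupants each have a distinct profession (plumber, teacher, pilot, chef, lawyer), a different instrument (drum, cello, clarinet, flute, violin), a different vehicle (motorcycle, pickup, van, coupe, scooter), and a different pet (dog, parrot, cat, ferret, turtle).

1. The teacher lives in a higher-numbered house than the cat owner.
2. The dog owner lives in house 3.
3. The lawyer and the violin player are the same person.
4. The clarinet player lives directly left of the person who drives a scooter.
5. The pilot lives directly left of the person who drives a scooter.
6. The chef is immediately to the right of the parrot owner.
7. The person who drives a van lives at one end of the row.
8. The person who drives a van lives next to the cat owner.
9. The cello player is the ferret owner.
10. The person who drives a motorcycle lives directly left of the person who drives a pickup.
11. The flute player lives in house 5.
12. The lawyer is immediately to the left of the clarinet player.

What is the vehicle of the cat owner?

motorcycle

Clue 2: the dog owner is in house 3.
Clue 11 places the flute player in house 5.
House 5 pet: only turtle fits.
The person who drives a van is narrowed to house 1 or 5; consider each.
Placing it in house 5 leads to a contradiction, so it's in house 1.
From clue 8, the cat owner must be in house 2.
The chef is narrowed to house 2 or 5; consider each.
Placing it in house 2 leads to a contradiction, so it's in house 5.
Clue 6 places the parrot owner in house 4.
So house 1 gets ferret for pet.
From clue 9, the cello player must be in house 1.
That leaves plumber as the profession for house 1.
House 2's profession must be lawyer (nothing else left).
By clue 3, the violin player is in house 2.
From clue 12, the clarinet player must be in house 3.
The only instrument still possible for house 4 is drum.
Clue 4 places the person who drives a scooter in house 4.
Clue 5 places the pilot in house 3.
That leaves teacher as the profession for house 4.
The person who drives a motorcycle is in house 2 (clue 10).
From clue 10, the person who drives a pickup must be in house 3.
So house 5 gets coupe for vehicle.
So: house 1 = plumber/cello/van/ferret, house 2 = lawyer/violin/motorcycle/cat, house 3 = pilot/clarinet/pickup/dog, house 4 = teacher/drum/scooter/parrot, house 5 = chef/flute/coupe/turtle.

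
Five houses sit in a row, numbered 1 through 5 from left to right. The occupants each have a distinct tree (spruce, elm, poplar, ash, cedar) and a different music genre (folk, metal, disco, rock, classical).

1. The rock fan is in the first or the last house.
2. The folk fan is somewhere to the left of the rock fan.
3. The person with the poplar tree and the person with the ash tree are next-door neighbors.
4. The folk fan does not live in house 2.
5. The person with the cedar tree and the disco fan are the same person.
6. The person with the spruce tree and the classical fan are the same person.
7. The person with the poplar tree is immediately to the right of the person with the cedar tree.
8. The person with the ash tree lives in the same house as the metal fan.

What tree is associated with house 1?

spruce

Clue 2 places the rock fan in house 5.
The folk fan is narrowed to house 1 or 3 or 4; consider each.
Placing it in house 1 and house 4 leads to a contradiction, so it's in house 3.
The person with the ash tree is narrowed to house 1 or 2 or 4; consider each.
Placing it in house 1 and house 2 leads to a contradiction, so it's in house 4.
Clue 8 places the metal fan in house 4.
So house 2 gets cedar for tree.
Clue 5: the disco fan is in house 2.
Clue 6 places the classical fan in house 1.
The person with the poplar tree is in house 3 (clue 7).
House 1 tree: only spruce fits.
House 5 tree: only elm fits.
So: house 1 = spruce/classical, house 2 = cedar/disco, house 3 = poplar/folk, house 4 = ash/metal, house 5 = elm/rock.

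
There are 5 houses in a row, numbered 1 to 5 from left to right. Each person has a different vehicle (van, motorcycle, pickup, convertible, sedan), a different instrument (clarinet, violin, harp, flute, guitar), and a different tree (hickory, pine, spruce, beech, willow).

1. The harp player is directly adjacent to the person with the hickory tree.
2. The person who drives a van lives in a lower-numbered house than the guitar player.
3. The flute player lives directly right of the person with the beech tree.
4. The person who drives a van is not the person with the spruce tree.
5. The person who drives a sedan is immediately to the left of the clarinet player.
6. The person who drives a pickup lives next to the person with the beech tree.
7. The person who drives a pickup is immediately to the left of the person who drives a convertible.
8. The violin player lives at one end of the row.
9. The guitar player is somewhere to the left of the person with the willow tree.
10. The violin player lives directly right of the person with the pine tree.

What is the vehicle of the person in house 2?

By clue 10, the violin player is in house 5.
From clue 10, the person with the pine tree must be in house 4.
House 1's instrument must be harp (nothing else left).
By clue 1, the person with the hickory tree is in house 2.
The person who drives a convertible is narrowed to house 3 or 5; consider each.
Placing it in house 3 leads to a contradiction, so it's in house 5.
Clue 7 places the person who drives a pickup in house 4.
The person with the beech tree is in house 3 (clue 6).
House 1 tree: only spruce fits.
The only tree still possible for house 5 is willow.
By clue 3, the flute player is in house 4.
By clue 2, the person who drives a van is in house 2.
Clue 2 places the guitar player in house 3.
House 1 vehicle: only sedan fits.
So house 3 gets motorcycle for vehicle.
House 2 instrument: only clarinet fits.
So: house 1 = sedan/harp/spruce, house 2 = van/clarinet/hickory, house 3 = motorcycle/guitar/beech, house 4 = pickup/flute/pine, house 5 = convertible/violin/willow.

van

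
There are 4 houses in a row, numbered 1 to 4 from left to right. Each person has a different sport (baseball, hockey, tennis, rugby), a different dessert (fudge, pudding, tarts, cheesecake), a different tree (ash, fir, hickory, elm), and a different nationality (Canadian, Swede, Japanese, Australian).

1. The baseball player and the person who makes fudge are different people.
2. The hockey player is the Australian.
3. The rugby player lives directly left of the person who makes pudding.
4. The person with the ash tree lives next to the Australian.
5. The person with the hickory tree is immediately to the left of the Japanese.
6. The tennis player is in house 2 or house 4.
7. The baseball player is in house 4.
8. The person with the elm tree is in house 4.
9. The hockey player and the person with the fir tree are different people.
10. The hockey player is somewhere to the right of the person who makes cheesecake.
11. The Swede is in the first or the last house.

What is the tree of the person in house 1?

fir

Clue 7 places the baseball player in house 4.
From clue 8, the person with the elm tree must be in house 4.
That leaves rugby as the sport for house 1.
House 2's sport must be tennis (nothing else left).
House 3's sport must be hockey (nothing else left).
From clue 2, the Australian must be in house 3.
Clue 3: the person who makes pudding is in house 2.
Clue 4 places the person with the ash tree in house 2.
House 1 dessert: only cheesecake fits.
So house 4 gets tarts for dessert.
The only tree still possible for house 1 is fir.
House 3's tree must be hickory (nothing else left).
Clue 5: the Japanese is in house 4.
The only dessert still possible for house 3 is fudge.
That leaves Canadian as the nationality for house 2.
The only nationality still possible for house 1 is Swede.
So: house 1 = rugby/cheesecake/fir/Swede, house 2 = tennis/pudding/ash/Canadian, house 3 = hockey/fudge/hickory/Australian, house 4 = baseball/tarts/elm/Japanese.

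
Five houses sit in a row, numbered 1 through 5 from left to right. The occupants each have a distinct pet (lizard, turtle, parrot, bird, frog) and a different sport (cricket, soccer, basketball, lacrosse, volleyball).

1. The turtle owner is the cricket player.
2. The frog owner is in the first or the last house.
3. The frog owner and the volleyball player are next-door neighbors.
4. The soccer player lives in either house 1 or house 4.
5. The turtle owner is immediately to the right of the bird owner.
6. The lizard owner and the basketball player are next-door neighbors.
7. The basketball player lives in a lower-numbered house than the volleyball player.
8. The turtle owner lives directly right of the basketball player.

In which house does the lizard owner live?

1

House 5 sport: only lacrosse fits.
The frog owner is narrowed to house 1 or 5; consider each.
Placing it in house 1 leads to a contradiction, so it's in house 5.
Clue 3 places the volleyball player in house 4.
The only sport still possible for house 1 is soccer.
The only sport still possible for house 2 is basketball.
House 3 sport: only cricket fits.
Clue 1 places the turtle owner in house 3.
From clue 5, the bird owner must be in house 2.
House 4 pet: only parrot fits.
That leaves lizard as the pet for house 1.
So: house 1 = lizard/soccer, house 2 = bird/basketball, house 3 = turtle/cricket, house 4 = parrot/volleyball, house 5 = frog/lacrosse.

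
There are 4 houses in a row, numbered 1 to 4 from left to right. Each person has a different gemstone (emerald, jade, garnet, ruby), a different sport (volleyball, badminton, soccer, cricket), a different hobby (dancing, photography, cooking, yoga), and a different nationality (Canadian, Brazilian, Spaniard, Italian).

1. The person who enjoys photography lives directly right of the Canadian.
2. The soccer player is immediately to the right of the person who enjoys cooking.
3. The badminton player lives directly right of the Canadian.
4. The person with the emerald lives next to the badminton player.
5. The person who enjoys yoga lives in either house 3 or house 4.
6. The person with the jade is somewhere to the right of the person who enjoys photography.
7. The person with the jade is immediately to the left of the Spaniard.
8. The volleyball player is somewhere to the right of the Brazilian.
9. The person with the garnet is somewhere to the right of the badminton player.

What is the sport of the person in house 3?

The person with the jade is in house 3 (clue 7).
Clue 7 places the Spaniard in house 4.
House 4 gemstone: only garnet fits.
So house 1 gets cricket for sport.
Clue 6: the person who enjoys photography is in house 2.
The Canadian is in house 1 (clue 1).
The badminton player is in house 2 (clue 3).
Clue 4 places the person with the emerald in house 1.
House 2 gemstone: only ruby fits.
House 3's sport must be volleyball (nothing else left).
That leaves soccer as the sport for house 4.
The person who enjoys cooking is in house 3 (clue 2).
Clue 8: the Brazilian is in house 2.
So house 1 gets dancing for hobby.
House 4 hobby: only yoga fits.
House 3's nationality must be Italian (nothing else left).
So: house 1 = emerald/cricket/dancing/Canadian, house 2 = ruby/badminton/photography/Brazilian, house 3 = jade/volleyball/cooking/Italian, house 4 = garnet/soccer/yoga/Spaniard.

volleyball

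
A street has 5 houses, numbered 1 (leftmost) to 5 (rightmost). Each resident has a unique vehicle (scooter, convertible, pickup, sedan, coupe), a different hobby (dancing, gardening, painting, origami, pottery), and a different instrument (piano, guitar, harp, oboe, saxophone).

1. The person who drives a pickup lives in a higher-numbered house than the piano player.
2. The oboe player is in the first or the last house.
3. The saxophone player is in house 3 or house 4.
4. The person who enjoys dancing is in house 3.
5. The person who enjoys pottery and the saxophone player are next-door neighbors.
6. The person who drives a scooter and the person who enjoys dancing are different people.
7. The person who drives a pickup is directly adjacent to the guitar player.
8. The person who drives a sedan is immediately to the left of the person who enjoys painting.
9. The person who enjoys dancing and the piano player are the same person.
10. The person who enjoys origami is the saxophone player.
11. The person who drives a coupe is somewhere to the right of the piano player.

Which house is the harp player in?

The person who enjoys dancing is in house 3 (clue 4).
From clue 9, the piano player must be in house 3.
The only hobby still possible for house 1 is gardening.
House 4 hobby: only origami fits.
So house 4 gets saxophone for instrument.
The person who enjoys pottery is in house 5 (clue 5).
Clue 7: the person who drives a pickup is in house 4.
Clue 7 places the guitar player in house 5.
So house 1 gets sedan for vehicle.
House 3 vehicle: only convertible fits.
The only vehicle still possible for house 5 is coupe.
House 2's hobby must be painting (nothing else left).
House 1 instrument: only oboe fits.
House 2 instrument: only harp fits.
House 2 vehicle: only scooter fits.
So: house 1 = sedan/gardening/oboe, house 2 = scooter/painting/harp, house 3 = convertible/dancing/piano, house 4 = pickup/origami/saxophone, house 5 = coupe/pottery/guitar.

2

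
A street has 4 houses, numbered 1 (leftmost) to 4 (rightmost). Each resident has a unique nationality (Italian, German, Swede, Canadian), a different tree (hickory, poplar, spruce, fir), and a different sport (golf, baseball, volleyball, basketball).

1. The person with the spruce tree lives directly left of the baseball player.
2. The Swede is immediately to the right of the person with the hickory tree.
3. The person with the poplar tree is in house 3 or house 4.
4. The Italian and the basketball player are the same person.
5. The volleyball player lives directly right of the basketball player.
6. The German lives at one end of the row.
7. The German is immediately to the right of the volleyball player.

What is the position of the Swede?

3

Clue 7: the German is in house 4.
From clue 7, the volleyball player must be in house 3.
By clue 5, the basketball player is in house 2.
That leaves golf as the sport for house 1.
That leaves baseball as the sport for house 4.
By clue 1, the person with the spruce tree is in house 3.
From clue 4, the Italian must be in house 2.
That leaves Canadian as the nationality for house 1.
So house 3 gets Swede for nationality.
Clue 2: the person with the hickory tree is in house 2.
That leaves fir as the tree for house 1.
That leaves poplar as the tree for house 4.
So: house 1 = Canadian/fir/golf, house 2 = Italian/hickory/basketball, house 3 = Swede/spruce/volleyball, house 4 = German/poplar/baseball.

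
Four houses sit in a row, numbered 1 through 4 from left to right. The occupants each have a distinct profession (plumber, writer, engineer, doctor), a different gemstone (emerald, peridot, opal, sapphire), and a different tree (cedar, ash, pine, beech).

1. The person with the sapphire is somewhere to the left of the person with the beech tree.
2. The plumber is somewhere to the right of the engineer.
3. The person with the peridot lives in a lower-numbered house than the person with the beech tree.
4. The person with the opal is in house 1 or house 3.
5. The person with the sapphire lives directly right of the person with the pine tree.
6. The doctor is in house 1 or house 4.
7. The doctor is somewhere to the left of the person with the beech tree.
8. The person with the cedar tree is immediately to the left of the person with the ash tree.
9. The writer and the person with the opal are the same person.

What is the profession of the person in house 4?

Clue 7 places the doctor in house 1.
So house 4 gets plumber for profession.
That leaves emerald as the gemstone for house 4.
From clue 9, the person with the opal must be in house 3.
That leaves engineer as the profession for house 2.
So house 3 gets writer for profession.
So house 1 gets peridot for gemstone.
So house 2 gets sapphire for gemstone.
Clue 5 places the person with the pine tree in house 1.
That leaves cedar as the tree for house 2.
Clue 8 places the person with the ash tree in house 3.
So house 4 gets beech for tree.
So: house 1 = doctor/peridot/pine, house 2 = engineer/sapphire/cedar, house 3 = writer/opal/ash, house 4 = plumber/emerald/beech.

plumber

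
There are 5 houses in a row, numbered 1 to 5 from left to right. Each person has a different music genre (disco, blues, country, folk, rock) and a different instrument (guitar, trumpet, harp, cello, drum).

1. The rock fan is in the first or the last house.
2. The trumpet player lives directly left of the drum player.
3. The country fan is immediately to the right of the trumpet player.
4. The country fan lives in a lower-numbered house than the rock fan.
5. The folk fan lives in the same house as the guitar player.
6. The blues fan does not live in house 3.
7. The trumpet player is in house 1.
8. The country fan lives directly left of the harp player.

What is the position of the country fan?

By clue 4, the rock fan is in house 5.
Clue 7 places the trumpet player in house 1.
Clue 2: the drum player is in house 2.
Clue 3: the country fan is in house 2.
By clue 8, the harp player is in house 3.
The only instrument still possible for house 5 is cello.
Clue 5 places the folk fan in house 4.
So house 3 gets disco for music genre.
House 4 instrument: only guitar fits.
The only music genre still possible for house 1 is blues.
So: house 1 = blues/trumpet, house 2 = country/drum, house 3 = disco/harp, house 4 = folk/guitar, house 5 = rock/cello.

2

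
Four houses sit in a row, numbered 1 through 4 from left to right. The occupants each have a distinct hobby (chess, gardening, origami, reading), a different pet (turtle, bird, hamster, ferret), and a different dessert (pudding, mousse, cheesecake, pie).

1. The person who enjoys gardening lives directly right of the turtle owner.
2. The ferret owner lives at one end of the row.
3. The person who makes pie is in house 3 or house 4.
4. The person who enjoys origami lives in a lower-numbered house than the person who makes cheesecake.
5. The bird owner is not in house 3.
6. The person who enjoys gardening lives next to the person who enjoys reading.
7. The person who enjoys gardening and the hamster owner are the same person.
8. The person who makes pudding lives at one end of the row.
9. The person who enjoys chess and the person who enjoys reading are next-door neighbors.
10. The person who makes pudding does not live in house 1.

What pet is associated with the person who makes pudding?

Clue 10 places the person who makes pudding in house 4.
House 1's dessert must be mousse (nothing else left).
House 2's dessert must be cheesecake (nothing else left).
House 3 dessert: only pie fits.
Clue 4 places the person who enjoys origami in house 1.
The ferret owner is narrowed to house 1 or 4; consider each.
Placing it in house 4 leads to a contradiction, so it's in house 1.
The person who enjoys gardening is narrowed to house 3 or 4; consider each.
Placing it in house 3 leads to a contradiction, so it's in house 4.
From clue 1, the turtle owner must be in house 3.
From clue 6, the person who enjoys reading must be in house 3.
From clue 7, the hamster owner must be in house 4.
That leaves chess as the hobby for house 2.
So house 2 gets bird for pet.
So: house 1 = origami/ferret/mousse, house 2 = chess/bird/cheesecake, house 3 = reading/turtle/pie, house 4 = gardening/hamster/pudding.

hamster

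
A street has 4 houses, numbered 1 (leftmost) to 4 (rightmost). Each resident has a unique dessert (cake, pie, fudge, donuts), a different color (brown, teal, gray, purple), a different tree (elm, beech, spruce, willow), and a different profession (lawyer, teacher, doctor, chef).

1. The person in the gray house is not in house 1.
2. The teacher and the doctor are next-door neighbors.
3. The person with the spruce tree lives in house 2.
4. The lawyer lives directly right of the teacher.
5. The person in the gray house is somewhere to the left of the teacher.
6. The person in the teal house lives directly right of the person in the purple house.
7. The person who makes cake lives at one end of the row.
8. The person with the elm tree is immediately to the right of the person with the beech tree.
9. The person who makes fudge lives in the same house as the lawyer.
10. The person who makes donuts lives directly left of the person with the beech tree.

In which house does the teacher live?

3

From clue 3, the person with the spruce tree must be in house 2.
From clue 5, the person in the gray house must be in house 2.
From clue 5, the teacher must be in house 3.
The only tree still possible for house 1 is willow.
House 4 tree: only elm fits.
The lawyer is in house 4 (clue 4).
By clue 6, the person in the teal house is in house 4.
Clue 6 places the person in the purple house in house 3.
By clue 9, the person who makes fudge is in house 4.
Clue 10 places the person who makes donuts in house 2.
That leaves pie as the dessert for house 3.
So house 1 gets brown for color.
That leaves beech as the tree for house 3.
The only profession still possible for house 1 is chef.
House 2's profession must be doctor (nothing else left).
The only dessert still possible for house 1 is cake.
So: house 1 = cake/brown/willow/chef, house 2 = donuts/gray/spruce/doctor, house 3 = pie/purple/beech/teacher, house 4 = fudge/teal/elm/lawyer.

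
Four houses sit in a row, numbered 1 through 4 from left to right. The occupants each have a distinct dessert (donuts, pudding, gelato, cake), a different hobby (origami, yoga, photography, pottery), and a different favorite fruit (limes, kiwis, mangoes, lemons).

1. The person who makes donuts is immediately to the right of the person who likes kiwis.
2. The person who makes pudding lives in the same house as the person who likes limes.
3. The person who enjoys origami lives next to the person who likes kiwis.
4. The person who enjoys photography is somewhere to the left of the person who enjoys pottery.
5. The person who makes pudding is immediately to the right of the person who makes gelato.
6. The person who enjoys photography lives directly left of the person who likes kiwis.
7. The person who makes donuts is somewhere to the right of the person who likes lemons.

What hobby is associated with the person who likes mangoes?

The person who makes donuts is narrowed to house 3 or 4; consider each.
Placing it in house 3 leads to a contradiction, so it's in house 4.
Clue 1: the person who likes kiwis is in house 3.
From clue 6, the person who enjoys photography must be in house 2.
That leaves yoga as the hobby for house 1.
House 3's hobby must be pottery (nothing else left).
So house 4 gets origami for hobby.
Clue 2 places the person who makes pudding in house 2.
The person who likes limes is in house 2 (clue 2).
Clue 5 places the person who makes gelato in house 1.
House 3's dessert must be cake (nothing else left).
The only favorite fruit still possible for house 1 is lemons.
That leaves mangoes as the favorite fruit for house 4.
So: house 1 = gelato/yoga/lemons, house 2 = pudding/photography/limes, house 3 = cake/pottery/kiwis, house 4 = donuts/origami/mangoes.

origami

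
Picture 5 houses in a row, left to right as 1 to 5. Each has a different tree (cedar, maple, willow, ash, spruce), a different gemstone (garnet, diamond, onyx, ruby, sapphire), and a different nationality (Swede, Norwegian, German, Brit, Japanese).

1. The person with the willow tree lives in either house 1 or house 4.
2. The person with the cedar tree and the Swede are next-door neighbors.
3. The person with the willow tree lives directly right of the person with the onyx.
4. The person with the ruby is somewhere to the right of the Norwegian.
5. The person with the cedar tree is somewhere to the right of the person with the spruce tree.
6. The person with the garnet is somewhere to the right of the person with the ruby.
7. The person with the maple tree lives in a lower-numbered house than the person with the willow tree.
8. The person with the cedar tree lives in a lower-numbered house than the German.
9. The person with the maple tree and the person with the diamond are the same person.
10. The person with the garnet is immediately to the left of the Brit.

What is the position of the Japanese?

From clue 3, the person with the willow tree must be in house 4.
From clue 3, the person with the onyx must be in house 3.
That leaves ash as the tree for house 5.
House 5's gemstone must be sapphire (nothing else left).
By clue 6, the person with the ruby is in house 2.
Clue 10 places the Brit in house 5.
House 3 tree: only cedar fits.
The only gemstone still possible for house 1 is diamond.
The only gemstone still possible for house 4 is garnet.
The Norwegian is in house 1 (clue 4).
The German is in house 4 (clue 8).
By clue 9, the person with the maple tree is in house 1.
House 2's tree must be spruce (nothing else left).
So house 3 gets Japanese for nationality.
House 2 nationality: only Swede fits.
So: house 1 = maple/diamond/Norwegian, house 2 = spruce/ruby/Swede, house 3 = cedar/onyx/Japanese, house 4 = willow/garnet/German, house 5 = ash/sapphire/Brit.

3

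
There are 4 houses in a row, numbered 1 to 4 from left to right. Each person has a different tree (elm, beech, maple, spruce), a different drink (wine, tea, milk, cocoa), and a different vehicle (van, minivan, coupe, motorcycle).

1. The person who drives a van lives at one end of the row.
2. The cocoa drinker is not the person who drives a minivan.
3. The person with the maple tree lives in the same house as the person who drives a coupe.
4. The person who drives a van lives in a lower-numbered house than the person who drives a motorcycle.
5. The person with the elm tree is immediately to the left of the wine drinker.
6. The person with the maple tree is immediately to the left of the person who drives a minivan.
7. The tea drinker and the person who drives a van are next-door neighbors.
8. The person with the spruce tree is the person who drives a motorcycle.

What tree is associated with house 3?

elm

From clue 4, the person who drives a van must be in house 1.
From clue 7, the tea drinker must be in house 2.
The only tree still possible for house 1 is beech.
The only tree still possible for house 4 is spruce.
Clue 8: the person who drives a motorcycle is in house 4.
That leaves coupe as the vehicle for house 2.
That leaves minivan as the vehicle for house 3.
Clue 3: the person with the maple tree is in house 2.
That leaves elm as the tree for house 3.
Clue 5: the wine drinker is in house 4.
The only drink still possible for house 1 is cocoa.
House 3's drink must be milk (nothing else left).
So: house 1 = beech/cocoa/van, house 2 = maple/tea/coupe, house 3 = elm/milk/minivan, house 4 = spruce/wine/motorcycle.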